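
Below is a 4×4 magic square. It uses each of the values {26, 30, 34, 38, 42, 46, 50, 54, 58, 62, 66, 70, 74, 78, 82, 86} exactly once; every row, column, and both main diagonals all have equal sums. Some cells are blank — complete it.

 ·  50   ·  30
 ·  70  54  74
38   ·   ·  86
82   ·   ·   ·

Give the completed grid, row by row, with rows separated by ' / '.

78 50 66 30 / 26 70 54 74 / 38 58 42 86 / 82 46 62 34

The 16 entries sum to 896, so each line sums to 896/4 = 224.
From row 2, 224 − (70 + 54 + 74) gives (2,1) = 26.
Column 1 must total 224; the given cells sum to 146, so (1,1) = 78.
From column 4, 224 − (30 + 74 + 86) gives (4,4) = 34.
Main diagonal needs 224; the known cells sum to 182, so (3,3) = 42.
From anti-diagonal, 224 − (30 + 54 + 82) gives (3,2) = 58.
Using row 1: 78 + 50 + 30 + ? → (1,3) = 224 − 158 = 66.
Column 2 needs 224; the known cells sum to 178, so (4,2) = 46.
Column 3 needs 224; the known cells sum to 162, so (4,3) = 62.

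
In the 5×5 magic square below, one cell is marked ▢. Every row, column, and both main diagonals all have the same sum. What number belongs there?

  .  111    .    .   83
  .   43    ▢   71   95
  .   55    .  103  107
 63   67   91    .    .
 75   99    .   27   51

47

Column 2 is complete and sums to 375; that is the magic constant.
Row 5 must total 375; the given cells sum to 252, so (5,3) = 123.
Using column 5: 83 + 95 + 107 + 51 + ? → (4,5) = 375 − 336 = 39.
Using anti-diagonal: 83 + 71 + 67 + 75 + ? → (3,3) = 375 − 296 = 79.
From row 3, 375 − (55 + 79 + 103 + 107) gives (3,1) = 31.
Row 4: 63 + 67 + 91 + 39 + ? = 375, so (4,4) = 115.
Column 4 must total 375; the given cells sum to 316, so (1,4) = 59.
From main diagonal, 375 − (43 + 79 + 115 + 51) gives (1,1) = 87.
The remaining cell in row 1 is (1,3) = 375 − 340 = 35.
From column 1, 375 − (87 + 31 + 63 + 75) gives (2,1) = 119.
Column 3 must total 375; the given cells sum to 328, so (2,3) = 47.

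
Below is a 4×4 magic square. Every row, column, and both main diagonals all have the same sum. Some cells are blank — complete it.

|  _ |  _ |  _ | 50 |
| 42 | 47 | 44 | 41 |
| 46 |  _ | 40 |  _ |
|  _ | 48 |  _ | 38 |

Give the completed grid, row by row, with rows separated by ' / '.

Row 2 is already complete: 42 + 47 + 44 + 41 = 174, so that is the magic constant.
Column 4: 50 + 41 + 38 + ? = 174, so (3,4) = 45.
From main diagonal, 174 − (47 + 40 + 38) gives (1,1) = 49.
From row 3, 174 − (46 + 40 + 45) gives (3,2) = 43.
Using column 1: 49 + 42 + 46 + ? → (4,1) = 174 − 137 = 37.
Column 2 needs 174; the known cells sum to 138, so (1,2) = 36.
Using row 1: 49 + 36 + 50 + ? → (1,3) = 174 − 135 = 39.
Row 4 needs 174; the known cells sum to 123, so (4,3) = 51.

49 36 39 50 / 42 47 44 41 / 46 43 40 45 / 37 48 51 38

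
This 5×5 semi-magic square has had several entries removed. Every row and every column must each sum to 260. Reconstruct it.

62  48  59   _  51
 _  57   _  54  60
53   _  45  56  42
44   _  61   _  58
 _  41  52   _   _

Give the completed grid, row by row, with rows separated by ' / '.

62 48 59 40 51 / 46 57 43 54 60 / 53 64 45 56 42 / 44 50 61 47 58 / 55 41 52 63 49

Row 1 must total 260; the given cells sum to 220, so (1,4) = 40.
Row 3 must total 260; the given cells sum to 196, so (3,2) = 64.
Column 2 must total 260; the given cells sum to 210, so (4,2) = 50.
From column 3, 260 − (59 + 45 + 61 + 52) gives (2,3) = 43.
From column 5, 260 − (51 + 60 + 42 + 58) gives (5,5) = 49.
Using row 2: 57 + 43 + 54 + 60 + ? → (2,1) = 260 − 214 = 46.
Using row 4: 44 + 50 + 61 + 58 + ? → (4,4) = 260 − 213 = 47.
Column 1 needs 260; the known cells sum to 205, so (5,1) = 55.
The remaining cell in column 4 is (5,4) = 260 − 197 = 63.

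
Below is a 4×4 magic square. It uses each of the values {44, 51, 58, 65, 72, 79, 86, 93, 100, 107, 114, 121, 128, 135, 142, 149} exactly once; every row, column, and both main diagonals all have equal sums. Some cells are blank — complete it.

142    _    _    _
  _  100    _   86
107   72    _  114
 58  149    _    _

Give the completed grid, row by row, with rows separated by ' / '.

142 65 44 135 / 79 100 121 86 / 107 72 93 114 / 58 149 128 51

The 16 entries sum to 1544, so each line sums to 1544/4 = 386.
From row 3, 386 − (107 + 72 + 114) gives (3,3) = 93.
From column 1, 386 − (142 + 107 + 58) gives (2,1) = 79.
Column 2 needs 386; the known cells sum to 321, so (1,2) = 65.
Main diagonal: 142 + 100 + 93 + ? = 386, so (4,4) = 51.
From row 2, 386 − (79 + 100 + 86) gives (2,3) = 121.
Using row 4: 58 + 149 + 51 + ? → (4,3) = 386 − 258 = 128.
Column 3: 121 + 93 + 128 + ? = 386, so (1,3) = 44.
Column 4: 86 + 114 + 51 + ? = 386, so (1,4) = 135.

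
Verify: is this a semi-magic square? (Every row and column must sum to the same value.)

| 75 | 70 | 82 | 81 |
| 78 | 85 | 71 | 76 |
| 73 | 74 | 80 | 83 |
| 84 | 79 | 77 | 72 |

No — row 1 sums to 308 but column 3 sums to 310.

Row 1: 75 + 70 + 82 + 81 = 308.
Row 2: 78 + 85 + 71 + 76 = 310.
Row 3: 73 + 74 + 80 + 83 = 310.
Row 4: 84 + 79 + 77 + 72 = 312.
Column 1: 75 + 78 + 73 + 84 = 310.
Column 2: 70 + 85 + 74 + 79 = 308.
Column 3: 82 + 71 + 80 + 77 = 310.
Column 4: 81 + 76 + 83 + 72 = 312.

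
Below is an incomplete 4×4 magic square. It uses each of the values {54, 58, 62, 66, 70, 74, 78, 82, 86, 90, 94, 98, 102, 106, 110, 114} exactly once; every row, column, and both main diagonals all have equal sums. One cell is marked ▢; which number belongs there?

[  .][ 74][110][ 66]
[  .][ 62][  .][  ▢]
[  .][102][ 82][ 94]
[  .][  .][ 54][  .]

70

The 16 entries sum to 1344, so each line sums to 1344/4 = 336.
Row 1 needs 336; the known cells sum to 250, so (1,1) = 86.
Using row 3: 102 + 82 + 94 + ? → (3,1) = 336 − 278 = 58.
From column 2, 336 − (74 + 62 + 102) gives (4,2) = 98.
The remaining cell in column 3 is (2,3) = 336 − 246 = 90.
From main diagonal, 336 − (86 + 62 + 82) gives (4,4) = 106.
Anti-diagonal: 66 + 90 + 102 + ? = 336, so (4,1) = 78.
Column 1: 86 + 58 + 78 + ? = 336, so (2,1) = 114.
Column 4 needs 336; the known cells sum to 266, so (2,4) = 70.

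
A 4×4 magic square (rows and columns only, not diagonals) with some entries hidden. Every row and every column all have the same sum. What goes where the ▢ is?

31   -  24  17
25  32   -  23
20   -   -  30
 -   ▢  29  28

Column 4 is complete and sums to 98; that is the magic constant.
Row 1: 31 + 24 + 17 + ? = 98, so (1,2) = 26.
The remaining cell in row 2 is (2,3) = 98 − 80 = 18.
Using column 1: 31 + 25 + 20 + ? → (4,1) = 98 − 76 = 22.
Column 3 must total 98; the given cells sum to 71, so (3,3) = 27.
From row 3, 98 − (20 + 27 + 30) gives (3,2) = 21.
Using row 4: 22 + 29 + 28 + ? → (4,2) = 98 − 79 = 19.

19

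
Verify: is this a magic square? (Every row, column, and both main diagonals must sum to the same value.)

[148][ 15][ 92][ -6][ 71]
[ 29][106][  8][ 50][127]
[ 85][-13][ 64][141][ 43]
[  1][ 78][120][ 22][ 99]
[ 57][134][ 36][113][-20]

Row 1: 148 + 15 + 92 + (-6) + 71 = 320.
Row 2: 29 + 106 + 8 + 50 + 127 = 320.
Row 3: 85 + (-13) + 64 + 141 + 43 = 320.
Row 4: 1 + 78 + 120 + 22 + 99 = 320.
Row 5: 57 + 134 + 36 + 113 + (-20) = 320.
Column 1: 148 + 29 + 85 + 1 + 57 = 320.
Column 2: 15 + 106 + (-13) + 78 + 134 = 320.
Column 3: 92 + 8 + 64 + 120 + 36 = 320.
Column 4: -6 + 50 + 141 + 22 + 113 = 320.
Column 5: 71 + 127 + 43 + 99 + (-20) = 320.
Main diagonal: 148 + 106 + 64 + 22 + (-20) = 320.
Anti-diagonal: 71 + 50 + 64 + 78 + 57 = 320.
All lines sum to 320.

Yes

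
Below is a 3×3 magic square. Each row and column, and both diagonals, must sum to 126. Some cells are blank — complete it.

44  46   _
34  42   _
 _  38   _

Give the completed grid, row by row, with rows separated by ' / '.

Row 1 must total 126; the given cells sum to 90, so (1,3) = 36.
The remaining cell in row 2 is (2,3) = 126 − 76 = 50.
Using column 1: 44 + 34 + ? → (3,1) = 126 − 78 = 48.
Column 3: 36 + 50 + ? = 126, so (3,3) = 40.

44 46 36 / 34 42 50 / 48 38 40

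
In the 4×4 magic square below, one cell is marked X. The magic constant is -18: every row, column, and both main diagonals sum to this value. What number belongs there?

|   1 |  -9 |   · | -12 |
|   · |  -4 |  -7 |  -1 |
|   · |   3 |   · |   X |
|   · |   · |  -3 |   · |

The remaining cell in row 1 is (1,3) = -18 − (-20) = 2.
Using row 2: -4 + (-7) + (-1) + ? → (2,1) = -18 − (-12) = -6.
Column 2: -9 + (-4) + 3 + ? = -18, so (4,2) = -8.
Column 3 must total -18; the given cells sum to -8, so (3,3) = -10.
Using main diagonal: 1 + (-4) + (-10) + ? → (4,4) = -18 − (-13) = -5.
Using anti-diagonal: -12 + (-7) + 3 + ? → (4,1) = -18 − (-16) = -2.
Column 1 must total -18; the given cells sum to -7, so (3,1) = -11.
Using column 4: -12 + (-1) + (-5) + ? → (3,4) = -18 − (-18) = 0.

0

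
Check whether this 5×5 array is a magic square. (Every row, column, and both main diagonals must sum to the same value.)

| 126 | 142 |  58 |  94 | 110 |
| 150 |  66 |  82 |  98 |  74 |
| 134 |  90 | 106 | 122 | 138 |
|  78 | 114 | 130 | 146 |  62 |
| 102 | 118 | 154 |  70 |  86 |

No — column 5 sums to 470 but row 5 sums to 530.

Row 1: 126 + 142 + 58 + 94 + 110 = 530.
Row 2: 150 + 66 + 82 + 98 + 74 = 470.
Row 3: 134 + 90 + 106 + 122 + 138 = 590.
Row 4: 78 + 114 + 130 + 146 + 62 = 530.
Row 5: 102 + 118 + 154 + 70 + 86 = 530.
Column 1: 126 + 150 + 134 + 78 + 102 = 590.
Column 2: 142 + 66 + 90 + 114 + 118 = 530.
Column 3: 58 + 82 + 106 + 130 + 154 = 530.
Column 4: 94 + 98 + 122 + 146 + 70 = 530.
Column 5: 110 + 74 + 138 + 62 + 86 = 470.
Main diagonal: 126 + 66 + 106 + 146 + 86 = 530.
Anti-diagonal: 110 + 98 + 106 + 114 + 102 = 530.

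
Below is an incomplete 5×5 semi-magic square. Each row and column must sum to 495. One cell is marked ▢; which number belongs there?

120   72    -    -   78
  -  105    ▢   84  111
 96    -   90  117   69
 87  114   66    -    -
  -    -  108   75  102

From row 3, 495 − (96 + 90 + 117 + 69) gives (3,2) = 123.
Using column 2: 72 + 105 + 123 + 114 + ? → (5,2) = 495 − 414 = 81.
From column 5, 495 − (78 + 111 + 69 + 102) gives (4,5) = 135.
Using row 4: 87 + 114 + 66 + 135 + ? → (4,4) = 495 − 402 = 93.
The remaining cell in row 5 is (5,1) = 495 − 366 = 129.
From column 1, 495 − (120 + 96 + 87 + 129) gives (2,1) = 63.
Column 4 needs 495; the known cells sum to 369, so (1,4) = 126.
Row 1: 120 + 72 + 126 + 78 + ? = 495, so (1,3) = 99.
The remaining cell in row 2 is (2,3) = 495 − 363 = 132.

132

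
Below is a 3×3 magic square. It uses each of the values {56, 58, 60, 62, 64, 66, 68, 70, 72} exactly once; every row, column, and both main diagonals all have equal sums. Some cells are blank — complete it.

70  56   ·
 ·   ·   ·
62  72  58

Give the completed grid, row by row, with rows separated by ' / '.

70 56 66 / 60 64 68 / 62 72 58

The 9 entries sum to 576, so each line sums to 576/3 = 192.
Row 1 must total 192; the given cells sum to 126, so (1,3) = 66.
From column 1, 192 − (70 + 62) gives (2,1) = 60.
From column 2, 192 − (56 + 72) gives (2,2) = 64.
Column 3: 66 + 58 + ? = 192, so (2,3) = 68.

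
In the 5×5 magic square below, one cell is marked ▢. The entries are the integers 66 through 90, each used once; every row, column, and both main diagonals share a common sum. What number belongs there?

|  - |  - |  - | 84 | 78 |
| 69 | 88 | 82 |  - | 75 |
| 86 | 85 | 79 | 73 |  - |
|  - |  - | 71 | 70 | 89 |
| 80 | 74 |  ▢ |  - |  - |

The entries are 66 through 90, which sum to 1950, so each line sums to 1950/5 = 390.
The remaining cell in row 2 is (2,4) = 390 − 314 = 76.
Using row 3: 86 + 85 + 79 + 73 + ? → (3,5) = 390 − 323 = 67.
Column 4 must total 390; the given cells sum to 303, so (5,4) = 87.
Column 5: 78 + 75 + 67 + 89 + ? = 390, so (5,5) = 81.
Main diagonal: 88 + 79 + 70 + 81 + ? = 390, so (1,1) = 72.
The remaining cell in anti-diagonal is (4,2) = 390 − 313 = 77.
Using row 4: 77 + 71 + 70 + 89 + ? → (4,1) = 390 − 307 = 83.
From row 5, 390 − (80 + 74 + 87 + 81) gives (5,3) = 68.

68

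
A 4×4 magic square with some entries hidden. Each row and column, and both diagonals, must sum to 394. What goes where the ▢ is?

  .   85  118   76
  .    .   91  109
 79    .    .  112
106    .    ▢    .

The remaining cell in row 1 is (1,1) = 394 − 279 = 115.
From column 1, 394 − (115 + 79 + 106) gives (2,1) = 94.
Column 4 needs 394; the known cells sum to 297, so (4,4) = 97.
The remaining cell in anti-diagonal is (3,2) = 394 − 273 = 121.
Row 2: 94 + 91 + 109 + ? = 394, so (2,2) = 100.
From row 3, 394 − (79 + 121 + 112) gives (3,3) = 82.
The remaining cell in column 2 is (4,2) = 394 − 306 = 88.
Column 3 needs 394; the known cells sum to 291, so (4,3) = 103.

103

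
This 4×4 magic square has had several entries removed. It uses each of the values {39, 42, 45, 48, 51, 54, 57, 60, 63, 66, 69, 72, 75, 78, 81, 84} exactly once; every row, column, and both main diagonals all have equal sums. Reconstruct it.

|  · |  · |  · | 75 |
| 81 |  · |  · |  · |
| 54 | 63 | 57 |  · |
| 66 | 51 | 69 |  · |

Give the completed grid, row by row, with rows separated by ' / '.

The 16 entries sum to 984, so each line sums to 984/4 = 246.
The remaining cell in row 3 is (3,4) = 246 − 174 = 72.
The remaining cell in row 4 is (4,4) = 246 − 186 = 60.
Column 1 needs 246; the known cells sum to 201, so (1,1) = 45.
Column 4: 75 + 72 + 60 + ? = 246, so (2,4) = 39.
Main diagonal must total 246; the given cells sum to 162, so (2,2) = 84.
Anti-diagonal: 75 + 63 + 66 + ? = 246, so (2,3) = 42.
Column 2 needs 246; the known cells sum to 198, so (1,2) = 48.
Column 3: 42 + 57 + 69 + ? = 246, so (1,3) = 78.

45 48 78 75 / 81 84 42 39 / 54 63 57 72 / 66 51 69 60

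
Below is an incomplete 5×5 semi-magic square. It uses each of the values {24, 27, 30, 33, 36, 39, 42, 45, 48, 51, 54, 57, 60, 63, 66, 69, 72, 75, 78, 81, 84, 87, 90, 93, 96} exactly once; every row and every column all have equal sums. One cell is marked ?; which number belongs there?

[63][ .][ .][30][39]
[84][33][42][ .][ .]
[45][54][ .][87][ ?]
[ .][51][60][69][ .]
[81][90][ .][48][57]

The 25 entries sum to 1500, so each line sums to 1500/5 = 300.
Using row 5: 81 + 90 + 48 + 57 + ? → (5,3) = 300 − 276 = 24.
Using column 1: 63 + 84 + 45 + 81 + ? → (4,1) = 300 − 273 = 27.
Column 2 needs 300; the known cells sum to 228, so (1,2) = 72.
Column 4 must total 300; the given cells sum to 234, so (2,4) = 66.
The remaining cell in row 1 is (1,3) = 300 − 204 = 96.
Row 2 needs 300; the known cells sum to 225, so (2,5) = 75.
The remaining cell in row 4 is (4,5) = 300 − 207 = 93.
The remaining cell in column 3 is (3,3) = 300 − 222 = 78.
The remaining cell in column 5 is (3,5) = 300 − 264 = 36.

36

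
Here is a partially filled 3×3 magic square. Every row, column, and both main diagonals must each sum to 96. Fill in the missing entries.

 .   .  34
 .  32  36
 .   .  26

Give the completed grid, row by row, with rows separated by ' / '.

38 24 34 / 28 32 36 / 30 40 26

From row 2, 96 − (32 + 36) gives (2,1) = 28.
Main diagonal must total 96; the given cells sum to 58, so (1,1) = 38.
Anti-diagonal needs 96; the known cells sum to 66, so (3,1) = 30.
Row 1 needs 96; the known cells sum to 72, so (1,2) = 24.
From row 3, 96 − (30 + 26) gives (3,2) = 40.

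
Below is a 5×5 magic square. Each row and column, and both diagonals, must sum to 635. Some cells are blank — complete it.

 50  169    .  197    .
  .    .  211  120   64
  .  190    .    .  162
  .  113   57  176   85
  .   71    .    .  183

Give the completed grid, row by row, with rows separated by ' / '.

Using row 4: 113 + 57 + 176 + 85 + ? → (4,1) = 635 − 431 = 204.
Column 2: 169 + 190 + 113 + 71 + ? = 635, so (2,2) = 92.
Column 5 must total 635; the given cells sum to 494, so (1,5) = 141.
The remaining cell in main diagonal is (3,3) = 635 − 501 = 134.
Anti-diagonal needs 635; the known cells sum to 508, so (5,1) = 127.
Using row 1: 50 + 169 + 197 + 141 + ? → (1,3) = 635 − 557 = 78.
The remaining cell in row 2 is (2,1) = 635 − 487 = 148.
Column 1 needs 635; the known cells sum to 529, so (3,1) = 106.
Column 3: 78 + 211 + 134 + 57 + ? = 635, so (5,3) = 155.
Using row 3: 106 + 190 + 134 + 162 + ? → (3,4) = 635 − 592 = 43.
Row 5: 127 + 71 + 155 + 183 + ? = 635, so (5,4) = 99.

50 169 78 197 141 / 148 92 211 120 64 / 106 190 134 43 162 / 204 113 57 176 85 / 127 71 155 99 183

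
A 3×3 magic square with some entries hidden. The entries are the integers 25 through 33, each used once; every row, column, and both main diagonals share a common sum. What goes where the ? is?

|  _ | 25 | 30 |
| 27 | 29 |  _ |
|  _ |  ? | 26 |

The entries are 25 through 33, which sum to 261, so each line sums to 261/3 = 87.
The remaining cell in row 1 is (1,1) = 87 − 55 = 32.
From row 2, 87 − (27 + 29) gives (2,3) = 31.
Column 1 needs 87; the known cells sum to 59, so (3,1) = 28.
Using column 2: 25 + 29 + ? → (3,2) = 87 − 54 = 33.

33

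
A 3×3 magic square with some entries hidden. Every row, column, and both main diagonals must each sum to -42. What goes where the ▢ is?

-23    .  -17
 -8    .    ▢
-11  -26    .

Row 1: -23 + (-17) + ? = -42, so (1,2) = -2.
Row 3: -11 + (-26) + ? = -42, so (3,3) = -5.
Column 2: -2 + (-26) + ? = -42, so (2,2) = -14.
Column 3 must total -42; the given cells sum to -22, so (2,3) = -20.

-20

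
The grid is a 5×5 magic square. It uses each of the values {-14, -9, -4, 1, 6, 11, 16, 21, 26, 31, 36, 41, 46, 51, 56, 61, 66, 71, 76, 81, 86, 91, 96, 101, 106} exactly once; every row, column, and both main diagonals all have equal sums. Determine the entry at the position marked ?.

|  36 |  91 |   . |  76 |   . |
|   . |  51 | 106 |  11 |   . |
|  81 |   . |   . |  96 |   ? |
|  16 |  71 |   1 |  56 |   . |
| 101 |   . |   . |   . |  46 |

The 25 entries sum to 1150, so each line sums to 1150/5 = 230.
Row 4 needs 230; the known cells sum to 144, so (4,5) = 86.
Column 1 needs 230; the known cells sum to 234, so (2,1) = -4.
Column 4 must total 230; the given cells sum to 239, so (5,4) = -9.
Main diagonal must total 230; the given cells sum to 189, so (3,3) = 41.
Using anti-diagonal: 11 + 41 + 71 + 101 + ? → (1,5) = 230 − 224 = 6.
Row 1 must total 230; the given cells sum to 209, so (1,3) = 21.
Row 2: -4 + 51 + 106 + 11 + ? = 230, so (2,5) = 66.
Column 3 must total 230; the given cells sum to 169, so (5,3) = 61.
Column 5 needs 230; the known cells sum to 204, so (3,5) = 26.

26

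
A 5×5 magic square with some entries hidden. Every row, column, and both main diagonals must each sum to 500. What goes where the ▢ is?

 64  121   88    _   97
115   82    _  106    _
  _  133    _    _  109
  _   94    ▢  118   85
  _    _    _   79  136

From row 1, 500 − (64 + 121 + 88 + 97) gives (1,4) = 130.
The remaining cell in column 2 is (5,2) = 500 − 430 = 70.
The remaining cell in column 4 is (3,4) = 500 − 433 = 67.
Column 5 must total 500; the given cells sum to 427, so (2,5) = 73.
Main diagonal needs 500; the known cells sum to 400, so (3,3) = 100.
Anti-diagonal must total 500; the given cells sum to 397, so (5,1) = 103.
Using row 2: 115 + 82 + 106 + 73 + ? → (2,3) = 500 − 376 = 124.
Using row 3: 133 + 100 + 67 + 109 + ? → (3,1) = 500 − 409 = 91.
The remaining cell in row 5 is (5,3) = 500 − 388 = 112.
From column 1, 500 − (64 + 115 + 91 + 103) gives (4,1) = 127.
Column 3 needs 500; the known cells sum to 424, so (4,3) = 76.

76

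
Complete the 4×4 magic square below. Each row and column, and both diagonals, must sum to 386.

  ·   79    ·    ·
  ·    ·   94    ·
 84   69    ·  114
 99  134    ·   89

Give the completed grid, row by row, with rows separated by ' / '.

Row 3 must total 386; the given cells sum to 267, so (3,3) = 119.
The remaining cell in row 4 is (4,3) = 386 − 322 = 64.
Using column 2: 79 + 69 + 134 + ? → (2,2) = 386 − 282 = 104.
Column 3 needs 386; the known cells sum to 277, so (1,3) = 109.
Main diagonal: 104 + 119 + 89 + ? = 386, so (1,1) = 74.
The remaining cell in anti-diagonal is (1,4) = 386 − 262 = 124.
From column 1, 386 − (74 + 84 + 99) gives (2,1) = 129.
Column 4 needs 386; the known cells sum to 327, so (2,4) = 59.

74 79 109 124 / 129 104 94 59 / 84 69 119 114 / 99 134 64 89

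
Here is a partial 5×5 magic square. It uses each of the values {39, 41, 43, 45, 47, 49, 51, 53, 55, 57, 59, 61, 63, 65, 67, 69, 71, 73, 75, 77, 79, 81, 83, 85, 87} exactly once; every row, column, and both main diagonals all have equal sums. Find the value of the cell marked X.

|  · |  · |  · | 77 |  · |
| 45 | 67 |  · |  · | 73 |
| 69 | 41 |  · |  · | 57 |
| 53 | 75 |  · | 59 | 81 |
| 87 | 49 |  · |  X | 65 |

The 25 entries sum to 1575, so each line sums to 1575/5 = 315.
Row 4 needs 315; the known cells sum to 268, so (4,3) = 47.
Column 1 needs 315; the known cells sum to 254, so (1,1) = 61.
Column 2: 67 + 41 + 75 + 49 + ? = 315, so (1,2) = 83.
The remaining cell in column 5 is (1,5) = 315 − 276 = 39.
From main diagonal, 315 − (61 + 67 + 59 + 65) gives (3,3) = 63.
The remaining cell in anti-diagonal is (2,4) = 315 − 264 = 51.
Row 1 must total 315; the given cells sum to 260, so (1,3) = 55.
The remaining cell in row 2 is (2,3) = 315 − 236 = 79.
Row 3 needs 315; the known cells sum to 230, so (3,4) = 85.
Column 3 needs 315; the known cells sum to 244, so (5,3) = 71.
Column 4: 77 + 51 + 85 + 59 + ? = 315, so (5,4) = 43.

43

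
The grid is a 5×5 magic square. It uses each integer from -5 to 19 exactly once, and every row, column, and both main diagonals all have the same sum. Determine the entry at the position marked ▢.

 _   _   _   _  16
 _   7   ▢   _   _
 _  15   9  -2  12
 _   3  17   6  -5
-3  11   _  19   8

The entries are -5 through 19, which sum to 175, so each line sums to 175/5 = 35.
The remaining cell in row 3 is (3,1) = 35 − 34 = 1.
From row 4, 35 − (3 + 17 + 6 + (-5)) gives (4,1) = 14.
The remaining cell in row 5 is (5,3) = 35 − 35 = 0.
Column 2 needs 35; the known cells sum to 36, so (1,2) = -1.
From column 5, 35 − (16 + 12 + (-5) + 8) gives (2,5) = 4.
Main diagonal: 7 + 9 + 6 + 8 + ? = 35, so (1,1) = 5.
Using anti-diagonal: 16 + 9 + 3 + (-3) + ? → (2,4) = 35 − 25 = 10.
The remaining cell in column 1 is (2,1) = 35 − 17 = 18.
Using column 4: 10 + (-2) + 6 + 19 + ? → (1,4) = 35 − 33 = 2.
Row 1: 5 + (-1) + 2 + 16 + ? = 35, so (1,3) = 13.
Row 2 needs 35; the known cells sum to 39, so (2,3) = -4.

-4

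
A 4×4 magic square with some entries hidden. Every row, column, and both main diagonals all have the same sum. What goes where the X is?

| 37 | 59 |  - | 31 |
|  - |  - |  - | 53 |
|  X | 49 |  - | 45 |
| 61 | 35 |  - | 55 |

39

Column 4 is complete and sums to 184; that is the magic constant.
Row 1 must total 184; the given cells sum to 127, so (1,3) = 57.
Using row 4: 61 + 35 + 55 + ? → (4,3) = 184 − 151 = 33.
Column 2 needs 184; the known cells sum to 143, so (2,2) = 41.
The remaining cell in main diagonal is (3,3) = 184 − 133 = 51.
Anti-diagonal needs 184; the known cells sum to 141, so (2,3) = 43.
From row 2, 184 − (41 + 43 + 53) gives (2,1) = 47.
Row 3: 49 + 51 + 45 + ? = 184, so (3,1) = 39.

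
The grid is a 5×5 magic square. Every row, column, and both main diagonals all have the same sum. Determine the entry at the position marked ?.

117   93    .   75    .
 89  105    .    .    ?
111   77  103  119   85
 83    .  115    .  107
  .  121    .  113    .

Row 3 is complete and sums to 495; that is the magic constant.
From column 1, 495 − (117 + 89 + 111 + 83) gives (5,1) = 95.
Column 2 must total 495; the given cells sum to 396, so (4,2) = 99.
Row 4 needs 495; the known cells sum to 404, so (4,4) = 91.
From column 4, 495 − (75 + 119 + 91 + 113) gives (2,4) = 97.
Main diagonal must total 495; the given cells sum to 416, so (5,5) = 79.
From anti-diagonal, 495 − (97 + 103 + 99 + 95) gives (1,5) = 101.
The remaining cell in row 1 is (1,3) = 495 − 386 = 109.
Row 5: 95 + 121 + 113 + 79 + ? = 495, so (5,3) = 87.
The remaining cell in column 3 is (2,3) = 495 − 414 = 81.
Column 5: 101 + 85 + 107 + 79 + ? = 495, so (2,5) = 123.

123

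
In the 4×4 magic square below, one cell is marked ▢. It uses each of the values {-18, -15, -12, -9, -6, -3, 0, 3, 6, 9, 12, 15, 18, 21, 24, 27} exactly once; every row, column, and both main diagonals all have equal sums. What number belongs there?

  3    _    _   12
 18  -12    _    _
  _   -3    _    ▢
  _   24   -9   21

0

The 16 entries sum to 72, so each line sums to 72/4 = 18.
Row 4 needs 18; the known cells sum to 36, so (4,1) = -18.
Using column 1: 3 + 18 + (-18) + ? → (3,1) = 18 − 3 = 15.
The remaining cell in column 2 is (1,2) = 18 − 9 = 9.
From main diagonal, 18 − (3 + (-12) + 21) gives (3,3) = 6.
Anti-diagonal must total 18; the given cells sum to -9, so (2,3) = 27.
From row 1, 18 − (3 + 9 + 12) gives (1,3) = -6.
Row 2 needs 18; the known cells sum to 33, so (2,4) = -15.
Row 3: 15 + (-3) + 6 + ? = 18, so (3,4) = 0.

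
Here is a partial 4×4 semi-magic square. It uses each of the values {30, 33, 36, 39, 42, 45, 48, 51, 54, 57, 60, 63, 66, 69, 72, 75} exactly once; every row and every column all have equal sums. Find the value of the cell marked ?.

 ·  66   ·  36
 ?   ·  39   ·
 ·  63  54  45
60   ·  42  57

69

The 16 entries sum to 840, so each line sums to 840/4 = 210.
From row 3, 210 − (63 + 54 + 45) gives (3,1) = 48.
The remaining cell in row 4 is (4,2) = 210 − 159 = 51.
The remaining cell in column 2 is (2,2) = 210 − 180 = 30.
Using column 3: 39 + 54 + 42 + ? → (1,3) = 210 − 135 = 75.
From column 4, 210 − (36 + 45 + 57) gives (2,4) = 72.
Row 1 must total 210; the given cells sum to 177, so (1,1) = 33.
The remaining cell in row 2 is (2,1) = 210 − 141 = 69.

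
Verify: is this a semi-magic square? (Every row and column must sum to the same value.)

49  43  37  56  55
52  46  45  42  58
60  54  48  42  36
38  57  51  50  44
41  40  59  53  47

No — row 2 sums to 243 but row 4 sums to 240.

Row 1: 49 + 43 + 37 + 56 + 55 = 240.
Row 2: 52 + 46 + 45 + 42 + 58 = 243.
Row 3: 60 + 54 + 48 + 42 + 36 = 240.
Row 4: 38 + 57 + 51 + 50 + 44 = 240.
Row 5: 41 + 40 + 59 + 53 + 47 = 240.
Column 1: 49 + 52 + 60 + 38 + 41 = 240.
Column 2: 43 + 46 + 54 + 57 + 40 = 240.
Column 3: 37 + 45 + 48 + 51 + 59 = 240.
Column 4: 56 + 42 + 42 + 50 + 53 = 243.
Column 5: 55 + 58 + 36 + 44 + 47 = 240.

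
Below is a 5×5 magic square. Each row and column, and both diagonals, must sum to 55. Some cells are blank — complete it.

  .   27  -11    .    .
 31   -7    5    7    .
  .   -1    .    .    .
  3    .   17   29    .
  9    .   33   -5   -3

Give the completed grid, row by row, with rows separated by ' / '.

The remaining cell in row 2 is (2,5) = 55 − 36 = 19.
Row 5 must total 55; the given cells sum to 34, so (5,2) = 21.
Using column 2: 27 + (-7) + (-1) + 21 + ? → (4,2) = 55 − 40 = 15.
From column 3, 55 − (-11 + 5 + 17 + 33) gives (3,3) = 11.
Main diagonal needs 55; the known cells sum to 30, so (1,1) = 25.
From anti-diagonal, 55 − (7 + 11 + 15 + 9) gives (1,5) = 13.
Row 1: 25 + 27 + (-11) + 13 + ? = 55, so (1,4) = 1.
Row 4 needs 55; the known cells sum to 64, so (4,5) = -9.
Using column 1: 25 + 31 + 3 + 9 + ? → (3,1) = 55 − 68 = -13.
Column 4: 1 + 7 + 29 + (-5) + ? = 55, so (3,4) = 23.
Column 5: 13 + 19 + (-9) + (-3) + ? = 55, so (3,5) = 35.

25 27 -11 1 13 / 31 -7 5 7 19 / -13 -1 11 23 35 / 3 15 17 29 -9 / 9 21 33 -5 -3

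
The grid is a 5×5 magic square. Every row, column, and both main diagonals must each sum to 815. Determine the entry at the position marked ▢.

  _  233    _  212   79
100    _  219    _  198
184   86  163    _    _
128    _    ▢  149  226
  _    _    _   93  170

107

The remaining cell in column 5 is (3,5) = 815 − 673 = 142.
Row 3 needs 815; the known cells sum to 575, so (3,4) = 240.
The remaining cell in column 4 is (2,4) = 815 − 694 = 121.
Row 2: 100 + 219 + 121 + 198 + ? = 815, so (2,2) = 177.
From main diagonal, 815 − (177 + 163 + 149 + 170) gives (1,1) = 156.
Row 1 must total 815; the given cells sum to 680, so (1,3) = 135.
Column 1 needs 815; the known cells sum to 568, so (5,1) = 247.
From anti-diagonal, 815 − (79 + 121 + 163 + 247) gives (4,2) = 205.
The remaining cell in row 4 is (4,3) = 815 − 708 = 107.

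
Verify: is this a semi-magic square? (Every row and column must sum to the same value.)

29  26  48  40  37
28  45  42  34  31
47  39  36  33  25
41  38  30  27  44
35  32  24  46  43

Yes

Row 1: 29 + 26 + 48 + 40 + 37 = 180.
Row 2: 28 + 45 + 42 + 34 + 31 = 180.
Row 3: 47 + 39 + 36 + 33 + 25 = 180.
Row 4: 41 + 38 + 30 + 27 + 44 = 180.
Row 5: 35 + 32 + 24 + 46 + 43 = 180.
Column 1: 29 + 28 + 47 + 41 + 35 = 180.
Column 2: 26 + 45 + 39 + 38 + 32 = 180.
Column 3: 48 + 42 + 36 + 30 + 24 = 180.
Column 4: 40 + 34 + 33 + 27 + 46 = 180.
Column 5: 37 + 31 + 25 + 44 + 43 = 180.
All lines sum to 180.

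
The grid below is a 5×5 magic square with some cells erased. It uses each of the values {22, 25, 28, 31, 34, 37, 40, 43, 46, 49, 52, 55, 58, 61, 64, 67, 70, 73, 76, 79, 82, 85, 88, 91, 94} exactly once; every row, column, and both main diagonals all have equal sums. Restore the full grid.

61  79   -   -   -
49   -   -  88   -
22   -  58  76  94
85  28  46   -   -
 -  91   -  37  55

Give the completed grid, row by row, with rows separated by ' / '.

The 25 entries sum to 1450, so each line sums to 1450/5 = 290.
Using row 3: 22 + 58 + 76 + 94 + ? → (3,2) = 290 − 250 = 40.
Using column 1: 61 + 49 + 22 + 85 + ? → (5,1) = 290 − 217 = 73.
The remaining cell in column 2 is (2,2) = 290 − 238 = 52.
From main diagonal, 290 − (61 + 52 + 58 + 55) gives (4,4) = 64.
Anti-diagonal needs 290; the known cells sum to 247, so (1,5) = 43.
Row 4: 85 + 28 + 46 + 64 + ? = 290, so (4,5) = 67.
Row 5 needs 290; the known cells sum to 256, so (5,3) = 34.
The remaining cell in column 4 is (1,4) = 290 − 265 = 25.
Column 5 must total 290; the given cells sum to 259, so (2,5) = 31.
Using row 1: 61 + 79 + 25 + 43 + ? → (1,3) = 290 − 208 = 82.
Row 2 must total 290; the given cells sum to 220, so (2,3) = 70.

61 79 82 25 43 / 49 52 70 88 31 / 22 40 58 76 94 / 85 28 46 64 67 / 73 91 34 37 55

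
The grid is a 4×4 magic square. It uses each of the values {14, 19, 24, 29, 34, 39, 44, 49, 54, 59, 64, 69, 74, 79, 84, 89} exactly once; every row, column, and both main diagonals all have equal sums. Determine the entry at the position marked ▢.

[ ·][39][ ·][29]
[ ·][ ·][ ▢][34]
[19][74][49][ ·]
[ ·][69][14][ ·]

The 16 entries sum to 824, so each line sums to 824/4 = 206.
The remaining cell in row 3 is (3,4) = 206 − 142 = 64.
Column 2 needs 206; the known cells sum to 182, so (2,2) = 24.
Column 4 must total 206; the given cells sum to 127, so (4,4) = 79.
From main diagonal, 206 − (24 + 49 + 79) gives (1,1) = 54.
Row 1 must total 206; the given cells sum to 122, so (1,3) = 84.
Row 4 must total 206; the given cells sum to 162, so (4,1) = 44.
From column 1, 206 − (54 + 19 + 44) gives (2,1) = 89.
Using column 3: 84 + 49 + 14 + ? → (2,3) = 206 − 147 = 59.

59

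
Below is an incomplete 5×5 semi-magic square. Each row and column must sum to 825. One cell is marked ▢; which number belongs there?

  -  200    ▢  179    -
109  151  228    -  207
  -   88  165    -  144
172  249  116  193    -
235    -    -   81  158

Using row 2: 109 + 151 + 228 + 207 + ? → (2,4) = 825 − 695 = 130.
The remaining cell in row 4 is (4,5) = 825 − 730 = 95.
Using column 2: 200 + 151 + 88 + 249 + ? → (5,2) = 825 − 688 = 137.
Column 4 needs 825; the known cells sum to 583, so (3,4) = 242.
Using column 5: 207 + 144 + 95 + 158 + ? → (1,5) = 825 − 604 = 221.
Row 3 must total 825; the given cells sum to 639, so (3,1) = 186.
Row 5 needs 825; the known cells sum to 611, so (5,3) = 214.
Column 1 must total 825; the given cells sum to 702, so (1,1) = 123.
Column 3: 228 + 165 + 116 + 214 + ? = 825, so (1,3) = 102.

102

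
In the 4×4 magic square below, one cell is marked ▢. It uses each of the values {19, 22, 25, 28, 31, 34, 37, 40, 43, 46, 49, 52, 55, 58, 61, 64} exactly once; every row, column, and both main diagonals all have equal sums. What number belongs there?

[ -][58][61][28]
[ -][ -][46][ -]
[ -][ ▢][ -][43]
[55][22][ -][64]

37

The 16 entries sum to 664, so each line sums to 664/4 = 166.
Row 1: 58 + 61 + 28 + ? = 166, so (1,1) = 19.
Row 4: 55 + 22 + 64 + ? = 166, so (4,3) = 25.
Using column 3: 61 + 46 + 25 + ? → (3,3) = 166 − 132 = 34.
Using column 4: 28 + 43 + 64 + ? → (2,4) = 166 − 135 = 31.
From main diagonal, 166 − (19 + 34 + 64) gives (2,2) = 49.
Anti-diagonal: 28 + 46 + 55 + ? = 166, so (3,2) = 37.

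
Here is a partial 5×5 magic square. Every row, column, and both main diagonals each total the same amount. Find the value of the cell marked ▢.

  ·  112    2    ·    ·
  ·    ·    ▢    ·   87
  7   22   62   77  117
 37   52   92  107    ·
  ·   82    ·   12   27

Row 3 is complete and sums to 285; that is the magic constant.
Row 4 needs 285; the known cells sum to 288, so (4,5) = -3.
Column 2 must total 285; the given cells sum to 268, so (2,2) = 17.
Column 5 must total 285; the given cells sum to 228, so (1,5) = 57.
Main diagonal: 17 + 62 + 107 + 27 + ? = 285, so (1,1) = 72.
Row 1: 72 + 112 + 2 + 57 + ? = 285, so (1,4) = 42.
Using column 4: 42 + 77 + 107 + 12 + ? → (2,4) = 285 − 238 = 47.
Using anti-diagonal: 57 + 47 + 62 + 52 + ? → (5,1) = 285 − 218 = 67.
Using row 5: 67 + 82 + 12 + 27 + ? → (5,3) = 285 − 188 = 97.
Column 1 must total 285; the given cells sum to 183, so (2,1) = 102.
From column 3, 285 − (2 + 62 + 92 + 97) gives (2,3) = 32.

32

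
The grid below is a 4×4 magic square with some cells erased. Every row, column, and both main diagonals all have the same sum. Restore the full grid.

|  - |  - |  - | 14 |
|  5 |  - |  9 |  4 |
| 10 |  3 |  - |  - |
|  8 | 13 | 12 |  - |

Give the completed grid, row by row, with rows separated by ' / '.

Anti-diagonal is already complete: 14 + 9 + 3 + 8 = 34, so that is the magic constant.
From row 2, 34 − (5 + 9 + 4) gives (2,2) = 16.
Using row 4: 8 + 13 + 12 + ? → (4,4) = 34 − 33 = 1.
From column 1, 34 − (5 + 10 + 8) gives (1,1) = 11.
Column 2: 16 + 3 + 13 + ? = 34, so (1,2) = 2.
Column 4 must total 34; the given cells sum to 19, so (3,4) = 15.
The remaining cell in main diagonal is (3,3) = 34 − 28 = 6.
From row 1, 34 − (11 + 2 + 14) gives (1,3) = 7.

11 2 7 14 / 5 16 9 4 / 10 3 6 15 / 8 13 12 1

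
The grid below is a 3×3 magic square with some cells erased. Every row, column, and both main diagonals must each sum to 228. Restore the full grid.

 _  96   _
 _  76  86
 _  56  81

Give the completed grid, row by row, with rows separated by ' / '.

From row 2, 228 − (76 + 86) gives (2,1) = 66.
The remaining cell in row 3 is (3,1) = 228 − 137 = 91.
From column 1, 228 − (66 + 91) gives (1,1) = 71.
Column 3 needs 228; the known cells sum to 167, so (1,3) = 61.

71 96 61 / 66 76 86 / 91 56 81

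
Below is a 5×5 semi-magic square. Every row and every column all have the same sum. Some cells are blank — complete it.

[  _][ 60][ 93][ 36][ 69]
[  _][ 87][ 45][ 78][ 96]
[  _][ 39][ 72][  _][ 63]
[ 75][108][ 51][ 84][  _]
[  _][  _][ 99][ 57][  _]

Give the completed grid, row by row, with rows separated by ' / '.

102 60 93 36 69 / 54 87 45 78 96 / 81 39 72 105 63 / 75 108 51 84 42 / 48 66 99 57 90

Column 3 is already complete: 93 + 45 + 72 + 51 + 99 = 360, so that is the magic constant.
From row 1, 360 − (60 + 93 + 36 + 69) gives (1,1) = 102.
From row 2, 360 − (87 + 45 + 78 + 96) gives (2,1) = 54.
Row 4: 75 + 108 + 51 + 84 + ? = 360, so (4,5) = 42.
From column 2, 360 − (60 + 87 + 39 + 108) gives (5,2) = 66.
From column 4, 360 − (36 + 78 + 84 + 57) gives (3,4) = 105.
Column 5: 69 + 96 + 63 + 42 + ? = 360, so (5,5) = 90.
Using row 3: 39 + 72 + 105 + 63 + ? → (3,1) = 360 − 279 = 81.
Row 5: 66 + 99 + 57 + 90 + ? = 360, so (5,1) = 48.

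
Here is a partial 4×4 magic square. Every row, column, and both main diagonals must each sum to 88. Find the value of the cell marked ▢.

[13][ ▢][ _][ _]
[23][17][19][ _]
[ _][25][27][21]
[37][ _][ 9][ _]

Row 2 needs 88; the known cells sum to 59, so (2,4) = 29.
Row 3 needs 88; the known cells sum to 73, so (3,1) = 15.
Column 3 must total 88; the given cells sum to 55, so (1,3) = 33.
The remaining cell in main diagonal is (4,4) = 88 − 57 = 31.
From anti-diagonal, 88 − (19 + 25 + 37) gives (1,4) = 7.
Row 1 must total 88; the given cells sum to 53, so (1,2) = 35.

35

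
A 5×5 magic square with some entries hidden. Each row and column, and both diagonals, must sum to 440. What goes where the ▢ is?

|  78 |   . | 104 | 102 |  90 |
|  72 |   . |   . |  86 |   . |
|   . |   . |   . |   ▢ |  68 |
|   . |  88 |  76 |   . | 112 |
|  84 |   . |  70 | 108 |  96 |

80

Using row 1: 78 + 104 + 102 + 90 + ? → (1,2) = 440 − 374 = 66.
Row 5 needs 440; the known cells sum to 358, so (5,2) = 82.
The remaining cell in column 5 is (2,5) = 440 − 366 = 74.
Using anti-diagonal: 90 + 86 + 88 + 84 + ? → (3,3) = 440 − 348 = 92.
The remaining cell in column 3 is (2,3) = 440 − 342 = 98.
Row 2 needs 440; the known cells sum to 330, so (2,2) = 110.
Column 2 must total 440; the given cells sum to 346, so (3,2) = 94.
The remaining cell in main diagonal is (4,4) = 440 − 376 = 64.
Using row 4: 88 + 76 + 64 + 112 + ? → (4,1) = 440 − 340 = 100.
Column 1: 78 + 72 + 100 + 84 + ? = 440, so (3,1) = 106.
The remaining cell in column 4 is (3,4) = 440 − 360 = 80.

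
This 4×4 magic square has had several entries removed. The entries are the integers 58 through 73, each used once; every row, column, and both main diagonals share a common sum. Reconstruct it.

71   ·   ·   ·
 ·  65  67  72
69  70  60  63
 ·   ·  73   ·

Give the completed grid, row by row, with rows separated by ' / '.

71 68 62 61 / 58 65 67 72 / 69 70 60 63 / 64 59 73 66

The entries are 58 through 73, which sum to 1048, so each line sums to 1048/4 = 262.
Row 2: 65 + 67 + 72 + ? = 262, so (2,1) = 58.
From column 1, 262 − (71 + 58 + 69) gives (4,1) = 64.
Using column 3: 67 + 60 + 73 + ? → (1,3) = 262 − 200 = 62.
Main diagonal needs 262; the known cells sum to 196, so (4,4) = 66.
The remaining cell in anti-diagonal is (1,4) = 262 − 201 = 61.
Using row 1: 71 + 62 + 61 + ? → (1,2) = 262 − 194 = 68.
The remaining cell in row 4 is (4,2) = 262 − 203 = 59.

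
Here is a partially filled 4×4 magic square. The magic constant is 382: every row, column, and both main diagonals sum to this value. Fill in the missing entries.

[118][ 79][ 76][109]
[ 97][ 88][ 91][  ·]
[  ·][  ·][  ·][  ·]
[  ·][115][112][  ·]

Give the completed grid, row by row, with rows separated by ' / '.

Row 2: 97 + 88 + 91 + ? = 382, so (2,4) = 106.
Column 2 needs 382; the known cells sum to 282, so (3,2) = 100.
The remaining cell in column 3 is (3,3) = 382 − 279 = 103.
From main diagonal, 382 − (118 + 88 + 103) gives (4,4) = 73.
Anti-diagonal must total 382; the given cells sum to 300, so (4,1) = 82.
Using column 1: 118 + 97 + 82 + ? → (3,1) = 382 − 297 = 85.
Using column 4: 109 + 106 + 73 + ? → (3,4) = 382 − 288 = 94.

118 79 76 109 / 97 88 91 106 / 85 100 103 94 / 82 115 112 73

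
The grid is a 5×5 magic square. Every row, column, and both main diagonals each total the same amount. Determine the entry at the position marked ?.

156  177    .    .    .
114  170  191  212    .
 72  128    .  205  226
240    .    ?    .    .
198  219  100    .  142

107

Column 1 is complete and sums to 780; that is the magic constant.
The remaining cell in row 2 is (2,5) = 780 − 687 = 93.
Row 3 needs 780; the known cells sum to 631, so (3,3) = 149.
Row 5: 198 + 219 + 100 + 142 + ? = 780, so (5,4) = 121.
The remaining cell in column 2 is (4,2) = 780 − 694 = 86.
Main diagonal must total 780; the given cells sum to 617, so (4,4) = 163.
Anti-diagonal must total 780; the given cells sum to 645, so (1,5) = 135.
Using column 4: 212 + 205 + 163 + 121 + ? → (1,4) = 780 − 701 = 79.
Column 5 must total 780; the given cells sum to 596, so (4,5) = 184.
The remaining cell in row 1 is (1,3) = 780 − 547 = 233.
Row 4 needs 780; the known cells sum to 673, so (4,3) = 107.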